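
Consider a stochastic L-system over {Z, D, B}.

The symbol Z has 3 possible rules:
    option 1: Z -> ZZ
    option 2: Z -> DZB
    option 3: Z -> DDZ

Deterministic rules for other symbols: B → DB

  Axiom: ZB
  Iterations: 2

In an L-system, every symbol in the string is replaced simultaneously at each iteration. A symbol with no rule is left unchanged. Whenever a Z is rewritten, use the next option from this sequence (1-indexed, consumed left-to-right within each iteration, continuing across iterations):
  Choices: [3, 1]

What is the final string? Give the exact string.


Step 0: ZB
Step 1: DDZDB  (used choices [3])
Step 2: DDZZDDB  (used choices [1])

Answer: DDZZDDB


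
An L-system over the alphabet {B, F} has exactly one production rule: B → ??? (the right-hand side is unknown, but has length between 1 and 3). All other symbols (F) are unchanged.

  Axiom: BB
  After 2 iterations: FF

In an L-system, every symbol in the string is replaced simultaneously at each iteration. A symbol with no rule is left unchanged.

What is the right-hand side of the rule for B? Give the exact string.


Answer: F

Derivation:
Trying B → F:
  Step 0: BB
  Step 1: FF
  Step 2: FF
Matches the given result.


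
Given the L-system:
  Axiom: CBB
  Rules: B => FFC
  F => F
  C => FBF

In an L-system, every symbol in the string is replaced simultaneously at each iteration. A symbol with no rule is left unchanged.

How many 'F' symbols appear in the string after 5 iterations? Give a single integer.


Step 0: CBB  (0 'F')
Step 1: FBFFFCFFC  (6 'F')
Step 2: FFFCFFFFBFFFFBF  (12 'F')
Step 3: FFFFBFFFFFFFCFFFFFFCF  (18 'F')
Step 4: FFFFFFCFFFFFFFFBFFFFFFFFBFF  (24 'F')
Step 5: FFFFFFFBFFFFFFFFFFFCFFFFFFFFFFCFF  (30 'F')

Answer: 30


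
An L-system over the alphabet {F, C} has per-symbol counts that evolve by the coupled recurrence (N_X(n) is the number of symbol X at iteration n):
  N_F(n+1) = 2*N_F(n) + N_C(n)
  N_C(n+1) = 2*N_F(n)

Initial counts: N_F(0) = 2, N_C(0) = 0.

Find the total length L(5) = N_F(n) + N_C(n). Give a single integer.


Answer: 416

Derivation:
Step 0: N_F=2, N_C=0, L=2
Step 1: N_F=4, N_C=4, L=8
Step 2: N_F=12, N_C=8, L=20
Step 3: N_F=32, N_C=24, L=56
Step 4: N_F=88, N_C=64, L=152
Step 5: N_F=240, N_C=176, L=416


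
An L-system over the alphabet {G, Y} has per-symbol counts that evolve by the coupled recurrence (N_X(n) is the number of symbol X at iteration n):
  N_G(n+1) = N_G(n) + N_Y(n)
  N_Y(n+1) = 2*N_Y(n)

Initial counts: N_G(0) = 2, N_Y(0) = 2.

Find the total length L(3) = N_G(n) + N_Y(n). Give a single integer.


Answer: 32

Derivation:
Step 0: N_G=2, N_Y=2, L=4
Step 1: N_G=4, N_Y=4, L=8
Step 2: N_G=8, N_Y=8, L=16
Step 3: N_G=16, N_Y=16, L=32


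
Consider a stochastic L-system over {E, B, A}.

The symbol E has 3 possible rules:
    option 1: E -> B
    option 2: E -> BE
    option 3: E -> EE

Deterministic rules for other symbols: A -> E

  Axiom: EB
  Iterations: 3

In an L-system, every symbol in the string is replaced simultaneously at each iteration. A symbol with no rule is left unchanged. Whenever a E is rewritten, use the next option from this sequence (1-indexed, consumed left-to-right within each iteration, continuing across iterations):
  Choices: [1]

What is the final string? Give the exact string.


Answer: BB

Derivation:
Step 0: EB
Step 1: BB  (used choices [1])
Step 2: BB  (used choices [])
Step 3: BB  (used choices [])


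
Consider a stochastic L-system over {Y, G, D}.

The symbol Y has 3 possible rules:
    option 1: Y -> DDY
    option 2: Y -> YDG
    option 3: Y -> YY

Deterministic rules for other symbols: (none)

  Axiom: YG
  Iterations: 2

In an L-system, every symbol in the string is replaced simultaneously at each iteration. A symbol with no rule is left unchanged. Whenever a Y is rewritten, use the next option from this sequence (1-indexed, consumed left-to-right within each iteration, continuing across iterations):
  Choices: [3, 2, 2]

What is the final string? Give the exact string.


Answer: YDGYDGG

Derivation:
Step 0: YG
Step 1: YYG  (used choices [3])
Step 2: YDGYDGG  (used choices [2, 2])


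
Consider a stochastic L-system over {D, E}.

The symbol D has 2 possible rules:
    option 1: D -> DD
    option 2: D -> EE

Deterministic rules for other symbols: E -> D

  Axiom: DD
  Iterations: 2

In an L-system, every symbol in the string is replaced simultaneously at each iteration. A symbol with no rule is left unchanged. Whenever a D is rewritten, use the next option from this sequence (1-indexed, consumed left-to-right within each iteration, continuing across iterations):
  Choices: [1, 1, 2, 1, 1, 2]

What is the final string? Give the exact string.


Step 0: DD
Step 1: DDDD  (used choices [1, 1])
Step 2: EEDDDDEE  (used choices [2, 1, 1, 2])

Answer: EEDDDDEE


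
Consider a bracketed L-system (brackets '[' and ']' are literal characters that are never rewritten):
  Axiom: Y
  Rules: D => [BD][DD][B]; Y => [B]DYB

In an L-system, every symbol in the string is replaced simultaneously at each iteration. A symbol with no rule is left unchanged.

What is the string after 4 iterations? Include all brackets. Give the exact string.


Answer: [B][B[B[BD][DD][B]][[BD][DD][B][BD][DD][B]][B]][[B[BD][DD][B]][[BD][DD][B][BD][DD][B]][B][B[BD][DD][B]][[BD][DD][B][BD][DD][B]][B]][B][B][B[BD][DD][B]][[BD][DD][B][BD][DD][B]][B][B][BD][DD][B][B]DYBBBB

Derivation:
Step 0: Y
Step 1: [B]DYB
Step 2: [B][BD][DD][B][B]DYBB
Step 3: [B][B[BD][DD][B]][[BD][DD][B][BD][DD][B]][B][B][BD][DD][B][B]DYBBB
Step 4: [B][B[B[BD][DD][B]][[BD][DD][B][BD][DD][B]][B]][[B[BD][DD][B]][[BD][DD][B][BD][DD][B]][B][B[BD][DD][B]][[BD][DD][B][BD][DD][B]][B]][B][B][B[BD][DD][B]][[BD][DD][B][BD][DD][B]][B][B][BD][DD][B][B]DYBBBB


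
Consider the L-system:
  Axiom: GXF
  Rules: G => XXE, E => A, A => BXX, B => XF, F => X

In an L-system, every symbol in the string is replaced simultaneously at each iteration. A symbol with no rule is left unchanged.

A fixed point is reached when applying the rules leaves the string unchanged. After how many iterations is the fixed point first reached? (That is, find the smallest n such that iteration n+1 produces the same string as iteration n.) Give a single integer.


Step 0: GXF
Step 1: XXEXX
Step 2: XXAXX
Step 3: XXBXXXX
Step 4: XXXFXXXX
Step 5: XXXXXXXX
Step 6: XXXXXXXX  (unchanged — fixed point at step 5)

Answer: 5


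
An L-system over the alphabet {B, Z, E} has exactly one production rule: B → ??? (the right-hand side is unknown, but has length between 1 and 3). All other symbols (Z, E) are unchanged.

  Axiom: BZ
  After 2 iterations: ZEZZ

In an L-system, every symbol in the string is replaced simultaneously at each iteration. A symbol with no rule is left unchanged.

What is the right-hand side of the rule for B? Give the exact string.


Trying B → ZEZ:
  Step 0: BZ
  Step 1: ZEZZ
  Step 2: ZEZZ
Matches the given result.

Answer: ZEZ


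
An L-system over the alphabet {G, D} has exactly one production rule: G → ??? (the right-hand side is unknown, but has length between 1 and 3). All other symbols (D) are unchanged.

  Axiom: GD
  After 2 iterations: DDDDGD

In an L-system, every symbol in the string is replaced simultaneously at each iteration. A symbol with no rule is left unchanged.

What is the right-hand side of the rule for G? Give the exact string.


Trying G → DDG:
  Step 0: GD
  Step 1: DDGD
  Step 2: DDDDGD
Matches the given result.

Answer: DDG


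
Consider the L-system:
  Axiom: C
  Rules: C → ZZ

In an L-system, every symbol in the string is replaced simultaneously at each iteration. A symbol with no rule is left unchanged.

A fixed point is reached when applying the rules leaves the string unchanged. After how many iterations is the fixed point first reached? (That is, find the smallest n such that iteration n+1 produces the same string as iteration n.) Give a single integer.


Answer: 1

Derivation:
Step 0: C
Step 1: ZZ
Step 2: ZZ  (unchanged — fixed point at step 1)


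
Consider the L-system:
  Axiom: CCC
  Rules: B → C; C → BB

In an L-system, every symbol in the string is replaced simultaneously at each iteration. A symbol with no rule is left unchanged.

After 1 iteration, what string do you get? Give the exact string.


Step 0: CCC
Step 1: BBBBBB

Answer: BBBBBB


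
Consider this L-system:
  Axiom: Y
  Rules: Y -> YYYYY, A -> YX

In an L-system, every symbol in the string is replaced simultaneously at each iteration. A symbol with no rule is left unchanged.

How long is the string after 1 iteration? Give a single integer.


Step 0: length = 1
Step 1: length = 5

Answer: 5


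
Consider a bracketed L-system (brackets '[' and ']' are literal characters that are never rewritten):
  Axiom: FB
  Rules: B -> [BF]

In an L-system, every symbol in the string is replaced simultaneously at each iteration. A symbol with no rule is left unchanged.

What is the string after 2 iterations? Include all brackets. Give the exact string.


Step 0: FB
Step 1: F[BF]
Step 2: F[[BF]F]

Answer: F[[BF]F]


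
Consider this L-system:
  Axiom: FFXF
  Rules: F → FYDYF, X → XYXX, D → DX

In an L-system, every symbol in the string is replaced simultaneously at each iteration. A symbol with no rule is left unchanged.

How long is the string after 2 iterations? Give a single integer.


Step 0: length = 4
Step 1: length = 19
Step 2: length = 55

Answer: 55


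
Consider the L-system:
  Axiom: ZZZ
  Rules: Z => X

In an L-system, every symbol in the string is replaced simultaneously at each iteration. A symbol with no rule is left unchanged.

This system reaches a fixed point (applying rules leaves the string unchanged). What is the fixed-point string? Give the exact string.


Step 0: ZZZ
Step 1: XXX
Step 2: XXX  (unchanged — fixed point at step 1)

Answer: XXX


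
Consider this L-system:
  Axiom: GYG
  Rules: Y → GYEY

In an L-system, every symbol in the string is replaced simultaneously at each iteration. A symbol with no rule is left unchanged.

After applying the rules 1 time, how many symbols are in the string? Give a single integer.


Answer: 6

Derivation:
Step 0: length = 3
Step 1: length = 6


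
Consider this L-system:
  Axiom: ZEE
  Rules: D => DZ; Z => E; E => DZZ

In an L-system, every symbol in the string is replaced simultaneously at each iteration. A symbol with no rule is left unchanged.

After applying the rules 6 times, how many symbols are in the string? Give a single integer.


Answer: 122

Derivation:
Step 0: length = 3
Step 1: length = 7
Step 2: length = 11
Step 3: length = 22
Step 4: length = 37
Step 5: length = 70
Step 6: length = 122


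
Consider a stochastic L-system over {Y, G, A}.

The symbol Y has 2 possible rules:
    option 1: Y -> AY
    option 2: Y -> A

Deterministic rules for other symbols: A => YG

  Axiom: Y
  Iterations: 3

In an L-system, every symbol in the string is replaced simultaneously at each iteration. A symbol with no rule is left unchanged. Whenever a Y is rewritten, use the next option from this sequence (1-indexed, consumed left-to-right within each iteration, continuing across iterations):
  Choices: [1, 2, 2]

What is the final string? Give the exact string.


Answer: AGYG

Derivation:
Step 0: Y
Step 1: AY  (used choices [1])
Step 2: YGA  (used choices [2])
Step 3: AGYG  (used choices [2])


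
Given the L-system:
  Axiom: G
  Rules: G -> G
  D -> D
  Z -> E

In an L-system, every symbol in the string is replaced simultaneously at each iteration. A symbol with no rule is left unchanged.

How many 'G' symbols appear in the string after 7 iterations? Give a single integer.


Step 0: G  (1 'G')
Step 1: G  (1 'G')
Step 2: G  (1 'G')
Step 3: G  (1 'G')
Step 4: G  (1 'G')
Step 5: G  (1 'G')
Step 6: G  (1 'G')
Step 7: G  (1 'G')

Answer: 1


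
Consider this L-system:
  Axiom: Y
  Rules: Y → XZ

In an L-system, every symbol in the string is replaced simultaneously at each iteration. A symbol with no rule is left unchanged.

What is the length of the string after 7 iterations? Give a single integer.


Answer: 2

Derivation:
Step 0: length = 1
Step 1: length = 2
Step 2: length = 2
Step 3: length = 2
Step 4: length = 2
Step 5: length = 2
Step 6: length = 2
Step 7: length = 2


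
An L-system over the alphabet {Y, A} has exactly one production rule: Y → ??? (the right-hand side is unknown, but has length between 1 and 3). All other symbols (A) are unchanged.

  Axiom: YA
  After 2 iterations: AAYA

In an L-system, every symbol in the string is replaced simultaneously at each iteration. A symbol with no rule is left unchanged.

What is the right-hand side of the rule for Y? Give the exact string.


Trying Y → AY:
  Step 0: YA
  Step 1: AYA
  Step 2: AAYA
Matches the given result.

Answer: AY


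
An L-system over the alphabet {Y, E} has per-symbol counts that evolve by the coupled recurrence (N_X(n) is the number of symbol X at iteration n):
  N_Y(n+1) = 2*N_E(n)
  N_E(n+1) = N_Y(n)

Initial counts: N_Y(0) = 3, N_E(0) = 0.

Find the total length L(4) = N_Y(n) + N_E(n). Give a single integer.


Answer: 12

Derivation:
Step 0: N_Y=3, N_E=0, L=3
Step 1: N_Y=0, N_E=3, L=3
Step 2: N_Y=6, N_E=0, L=6
Step 3: N_Y=0, N_E=6, L=6
Step 4: N_Y=12, N_E=0, L=12


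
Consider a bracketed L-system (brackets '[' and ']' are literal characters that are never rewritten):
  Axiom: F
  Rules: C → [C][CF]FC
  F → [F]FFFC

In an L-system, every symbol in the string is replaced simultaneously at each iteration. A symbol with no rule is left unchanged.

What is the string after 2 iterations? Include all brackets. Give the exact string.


Step 0: F
Step 1: [F]FFFC
Step 2: [[F]FFFC][F]FFFC[F]FFFC[F]FFFC[C][CF]FC

Answer: [[F]FFFC][F]FFFC[F]FFFC[F]FFFC[C][CF]FC


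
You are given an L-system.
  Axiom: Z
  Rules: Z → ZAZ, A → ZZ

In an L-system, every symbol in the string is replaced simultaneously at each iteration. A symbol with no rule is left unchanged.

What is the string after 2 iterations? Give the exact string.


Step 0: Z
Step 1: ZAZ
Step 2: ZAZZZZAZ

Answer: ZAZZZZAZ


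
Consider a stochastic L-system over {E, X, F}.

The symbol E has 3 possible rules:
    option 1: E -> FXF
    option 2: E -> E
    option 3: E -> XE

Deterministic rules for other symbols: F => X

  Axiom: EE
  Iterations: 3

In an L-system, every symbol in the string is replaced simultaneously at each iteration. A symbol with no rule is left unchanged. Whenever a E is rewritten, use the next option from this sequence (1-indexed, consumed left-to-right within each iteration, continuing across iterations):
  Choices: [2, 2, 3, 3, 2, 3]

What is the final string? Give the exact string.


Answer: XEXXE

Derivation:
Step 0: EE
Step 1: EE  (used choices [2, 2])
Step 2: XEXE  (used choices [3, 3])
Step 3: XEXXE  (used choices [2, 3])


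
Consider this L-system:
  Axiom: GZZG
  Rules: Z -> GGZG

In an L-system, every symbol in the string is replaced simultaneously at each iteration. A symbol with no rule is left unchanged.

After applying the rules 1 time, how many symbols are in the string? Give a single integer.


Answer: 10

Derivation:
Step 0: length = 4
Step 1: length = 10


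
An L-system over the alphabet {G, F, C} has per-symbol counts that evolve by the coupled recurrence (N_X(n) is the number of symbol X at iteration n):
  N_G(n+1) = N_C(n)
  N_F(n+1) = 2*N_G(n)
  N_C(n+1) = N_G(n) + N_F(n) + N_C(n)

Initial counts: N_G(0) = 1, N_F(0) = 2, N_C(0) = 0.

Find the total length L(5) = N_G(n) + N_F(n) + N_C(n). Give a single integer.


Step 0: N_G=1, N_F=2, N_C=0, L=3
Step 1: N_G=0, N_F=2, N_C=3, L=5
Step 2: N_G=3, N_F=0, N_C=5, L=8
Step 3: N_G=5, N_F=6, N_C=8, L=19
Step 4: N_G=8, N_F=10, N_C=19, L=37
Step 5: N_G=19, N_F=16, N_C=37, L=72

Answer: 72


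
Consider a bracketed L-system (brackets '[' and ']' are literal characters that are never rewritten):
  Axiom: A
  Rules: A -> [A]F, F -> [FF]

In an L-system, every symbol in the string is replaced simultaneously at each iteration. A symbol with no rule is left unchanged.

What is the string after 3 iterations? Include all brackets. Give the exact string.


Answer: [[[A]F][FF]][[FF][FF]]

Derivation:
Step 0: A
Step 1: [A]F
Step 2: [[A]F][FF]
Step 3: [[[A]F][FF]][[FF][FF]]


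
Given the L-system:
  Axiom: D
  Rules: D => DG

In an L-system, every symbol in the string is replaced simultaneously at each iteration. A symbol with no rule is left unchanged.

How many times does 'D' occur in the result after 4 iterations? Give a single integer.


Step 0: D  (1 'D')
Step 1: DG  (1 'D')
Step 2: DGG  (1 'D')
Step 3: DGGG  (1 'D')
Step 4: DGGGG  (1 'D')

Answer: 1


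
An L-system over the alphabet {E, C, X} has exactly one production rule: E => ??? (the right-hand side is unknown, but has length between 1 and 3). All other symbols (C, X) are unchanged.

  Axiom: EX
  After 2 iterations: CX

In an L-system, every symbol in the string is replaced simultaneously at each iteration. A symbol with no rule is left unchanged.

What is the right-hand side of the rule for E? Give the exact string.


Answer: C

Derivation:
Trying E => C:
  Step 0: EX
  Step 1: CX
  Step 2: CX
Matches the given result.


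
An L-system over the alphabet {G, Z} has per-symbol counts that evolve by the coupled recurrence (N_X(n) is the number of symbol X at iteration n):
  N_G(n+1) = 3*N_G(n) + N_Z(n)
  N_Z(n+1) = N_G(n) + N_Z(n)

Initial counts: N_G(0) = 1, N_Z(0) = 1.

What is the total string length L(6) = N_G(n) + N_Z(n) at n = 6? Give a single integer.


Answer: 2704

Derivation:
Step 0: N_G=1, N_Z=1, L=2
Step 1: N_G=4, N_Z=2, L=6
Step 2: N_G=14, N_Z=6, L=20
Step 3: N_G=48, N_Z=20, L=68
Step 4: N_G=164, N_Z=68, L=232
Step 5: N_G=560, N_Z=232, L=792
Step 6: N_G=1912, N_Z=792, L=2704


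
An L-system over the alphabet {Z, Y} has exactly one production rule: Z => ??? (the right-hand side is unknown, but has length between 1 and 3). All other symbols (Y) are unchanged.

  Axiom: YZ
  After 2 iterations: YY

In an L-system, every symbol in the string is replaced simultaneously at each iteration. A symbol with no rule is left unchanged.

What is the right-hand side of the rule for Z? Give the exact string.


Answer: Y

Derivation:
Trying Z => Y:
  Step 0: YZ
  Step 1: YY
  Step 2: YY
Matches the given result.


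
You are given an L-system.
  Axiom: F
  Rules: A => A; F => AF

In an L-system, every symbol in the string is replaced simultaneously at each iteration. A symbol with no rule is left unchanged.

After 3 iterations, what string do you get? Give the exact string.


Step 0: F
Step 1: AF
Step 2: AAF
Step 3: AAAF

Answer: AAAF


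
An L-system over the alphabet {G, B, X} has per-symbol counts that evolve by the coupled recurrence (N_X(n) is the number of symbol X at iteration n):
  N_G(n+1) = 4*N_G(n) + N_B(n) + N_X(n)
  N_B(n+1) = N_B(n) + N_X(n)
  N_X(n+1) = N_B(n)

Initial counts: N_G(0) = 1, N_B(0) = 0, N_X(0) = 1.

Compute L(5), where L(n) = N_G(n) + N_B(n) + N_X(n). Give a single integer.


Step 0: N_G=1, N_B=0, N_X=1, L=2
Step 1: N_G=5, N_B=1, N_X=0, L=6
Step 2: N_G=21, N_B=1, N_X=1, L=23
Step 3: N_G=86, N_B=2, N_X=1, L=89
Step 4: N_G=347, N_B=3, N_X=2, L=352
Step 5: N_G=1393, N_B=5, N_X=3, L=1401

Answer: 1401


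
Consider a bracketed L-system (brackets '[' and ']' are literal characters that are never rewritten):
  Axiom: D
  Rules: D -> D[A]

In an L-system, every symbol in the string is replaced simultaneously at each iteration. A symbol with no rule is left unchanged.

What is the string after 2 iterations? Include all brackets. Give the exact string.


Answer: D[A][A]

Derivation:
Step 0: D
Step 1: D[A]
Step 2: D[A][A]


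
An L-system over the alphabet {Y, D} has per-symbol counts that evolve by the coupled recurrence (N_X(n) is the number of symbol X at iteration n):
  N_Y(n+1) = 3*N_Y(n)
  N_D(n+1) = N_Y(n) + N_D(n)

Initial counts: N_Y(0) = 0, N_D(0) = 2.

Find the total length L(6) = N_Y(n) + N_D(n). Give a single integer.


Step 0: N_Y=0, N_D=2, L=2
Step 1: N_Y=0, N_D=2, L=2
Step 2: N_Y=0, N_D=2, L=2
Step 3: N_Y=0, N_D=2, L=2
Step 4: N_Y=0, N_D=2, L=2
Step 5: N_Y=0, N_D=2, L=2
Step 6: N_Y=0, N_D=2, L=2

Answer: 2


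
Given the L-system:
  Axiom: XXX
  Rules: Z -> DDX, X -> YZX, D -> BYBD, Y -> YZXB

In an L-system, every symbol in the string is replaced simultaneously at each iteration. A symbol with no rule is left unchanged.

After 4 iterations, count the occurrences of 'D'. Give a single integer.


Answer: 48

Derivation:
Step 0: XXX  (0 'D')
Step 1: YZXYZXYZX  (0 'D')
Step 2: YZXBDDXYZXYZXBDDXYZXYZXBDDXYZX  (6 'D')
Step 3: YZXBDDXYZXBBYBDBYBDYZXYZXBDDXYZXYZXBDDXYZXBBYBDBYBDYZXYZXBDDXYZXYZXBDDXYZXBBYBDBYBDYZXYZXBDDXYZX  (18 'D')
Step 4: YZXBDDXYZXBBYBDBYBDYZXYZXBDDXYZXBBYZXBBBYBDBYZXBBBYBDYZXBDDXYZXYZXBDDXYZXBBYBDBYBDYZXYZXBDDXYZXYZXBDDXYZXBBYBDBYBDYZXYZXBDDXYZXBBYZXBBBYBDBYZXBBBYBDYZXBDDXYZXYZXBDDXYZXBBYBDBYBDYZXYZXBDDXYZXYZXBDDXYZXBBYBDBYBDYZXYZXBDDXYZXBBYZXBBBYBDBYZXBBBYBDYZXBDDXYZXYZXBDDXYZXBBYBDBYBDYZXYZXBDDXYZX  (48 'D')


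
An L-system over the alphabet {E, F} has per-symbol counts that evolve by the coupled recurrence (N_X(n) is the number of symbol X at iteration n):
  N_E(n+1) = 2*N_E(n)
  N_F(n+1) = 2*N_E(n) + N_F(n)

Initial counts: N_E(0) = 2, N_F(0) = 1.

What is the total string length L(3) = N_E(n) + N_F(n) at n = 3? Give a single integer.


Step 0: N_E=2, N_F=1, L=3
Step 1: N_E=4, N_F=5, L=9
Step 2: N_E=8, N_F=13, L=21
Step 3: N_E=16, N_F=29, L=45

Answer: 45


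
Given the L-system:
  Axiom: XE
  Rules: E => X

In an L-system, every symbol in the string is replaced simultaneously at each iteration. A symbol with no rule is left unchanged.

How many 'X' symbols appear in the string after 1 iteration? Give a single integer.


Answer: 2

Derivation:
Step 0: XE  (1 'X')
Step 1: XX  (2 'X')


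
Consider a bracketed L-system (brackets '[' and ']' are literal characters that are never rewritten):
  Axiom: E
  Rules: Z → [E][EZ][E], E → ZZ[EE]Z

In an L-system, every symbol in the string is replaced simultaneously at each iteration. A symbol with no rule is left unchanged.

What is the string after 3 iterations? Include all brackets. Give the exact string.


Step 0: E
Step 1: ZZ[EE]Z
Step 2: [E][EZ][E][E][EZ][E][ZZ[EE]ZZZ[EE]Z][E][EZ][E]
Step 3: [ZZ[EE]Z][ZZ[EE]Z[E][EZ][E]][ZZ[EE]Z][ZZ[EE]Z][ZZ[EE]Z[E][EZ][E]][ZZ[EE]Z][[E][EZ][E][E][EZ][E][ZZ[EE]ZZZ[EE]Z][E][EZ][E][E][EZ][E][E][EZ][E][ZZ[EE]ZZZ[EE]Z][E][EZ][E]][ZZ[EE]Z][ZZ[EE]Z[E][EZ][E]][ZZ[EE]Z]

Answer: [ZZ[EE]Z][ZZ[EE]Z[E][EZ][E]][ZZ[EE]Z][ZZ[EE]Z][ZZ[EE]Z[E][EZ][E]][ZZ[EE]Z][[E][EZ][E][E][EZ][E][ZZ[EE]ZZZ[EE]Z][E][EZ][E][E][EZ][E][E][EZ][E][ZZ[EE]ZZZ[EE]Z][E][EZ][E]][ZZ[EE]Z][ZZ[EE]Z[E][EZ][E]][ZZ[EE]Z]


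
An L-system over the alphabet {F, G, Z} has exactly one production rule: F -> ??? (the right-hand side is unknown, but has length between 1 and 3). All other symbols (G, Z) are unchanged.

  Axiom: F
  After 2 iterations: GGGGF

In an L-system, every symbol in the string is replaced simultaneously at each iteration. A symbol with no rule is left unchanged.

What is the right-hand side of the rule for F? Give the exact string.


Answer: GGF

Derivation:
Trying F -> GGF:
  Step 0: F
  Step 1: GGF
  Step 2: GGGGF
Matches the given result.


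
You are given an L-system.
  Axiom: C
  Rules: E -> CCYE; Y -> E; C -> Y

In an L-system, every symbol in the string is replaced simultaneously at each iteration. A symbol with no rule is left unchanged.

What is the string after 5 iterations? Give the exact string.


Step 0: C
Step 1: Y
Step 2: E
Step 3: CCYE
Step 4: YYECCYE
Step 5: EECCYEYYECCYE

Answer: EECCYEYYECCYE


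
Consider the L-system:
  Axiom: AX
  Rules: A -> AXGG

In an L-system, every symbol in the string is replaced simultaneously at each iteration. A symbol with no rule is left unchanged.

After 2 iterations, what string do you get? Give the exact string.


Step 0: AX
Step 1: AXGGX
Step 2: AXGGXGGX

Answer: AXGGXGGX


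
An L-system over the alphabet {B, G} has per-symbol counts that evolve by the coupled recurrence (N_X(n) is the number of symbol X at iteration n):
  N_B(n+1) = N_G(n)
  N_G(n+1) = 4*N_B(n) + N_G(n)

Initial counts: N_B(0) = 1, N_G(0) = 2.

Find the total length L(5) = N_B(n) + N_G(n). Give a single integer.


Answer: 340

Derivation:
Step 0: N_B=1, N_G=2, L=3
Step 1: N_B=2, N_G=6, L=8
Step 2: N_B=6, N_G=14, L=20
Step 3: N_B=14, N_G=38, L=52
Step 4: N_B=38, N_G=94, L=132
Step 5: N_B=94, N_G=246, L=340


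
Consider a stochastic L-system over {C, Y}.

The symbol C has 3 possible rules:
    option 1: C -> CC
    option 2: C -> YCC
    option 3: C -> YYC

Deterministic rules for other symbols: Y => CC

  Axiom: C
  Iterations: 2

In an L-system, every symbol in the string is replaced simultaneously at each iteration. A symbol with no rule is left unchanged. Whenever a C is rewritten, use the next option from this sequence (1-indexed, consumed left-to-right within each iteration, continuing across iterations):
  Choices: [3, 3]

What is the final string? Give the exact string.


Answer: CCCCYYC

Derivation:
Step 0: C
Step 1: YYC  (used choices [3])
Step 2: CCCCYYC  (used choices [3])


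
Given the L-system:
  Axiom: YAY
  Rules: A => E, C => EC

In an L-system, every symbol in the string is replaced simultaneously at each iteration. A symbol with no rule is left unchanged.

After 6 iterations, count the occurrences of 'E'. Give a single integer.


Step 0: YAY  (0 'E')
Step 1: YEY  (1 'E')
Step 2: YEY  (1 'E')
Step 3: YEY  (1 'E')
Step 4: YEY  (1 'E')
Step 5: YEY  (1 'E')
Step 6: YEY  (1 'E')

Answer: 1


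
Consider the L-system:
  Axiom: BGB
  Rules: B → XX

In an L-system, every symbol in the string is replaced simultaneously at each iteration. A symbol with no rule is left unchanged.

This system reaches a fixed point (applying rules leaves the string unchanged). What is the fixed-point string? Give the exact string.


Step 0: BGB
Step 1: XXGXX
Step 2: XXGXX  (unchanged — fixed point at step 1)

Answer: XXGXX


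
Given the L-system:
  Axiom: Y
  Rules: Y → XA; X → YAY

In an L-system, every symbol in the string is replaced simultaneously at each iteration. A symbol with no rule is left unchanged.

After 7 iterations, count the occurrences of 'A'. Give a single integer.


Answer: 22

Derivation:
Step 0: Y  (0 'A')
Step 1: XA  (1 'A')
Step 2: YAYA  (2 'A')
Step 3: XAAXAA  (4 'A')
Step 4: YAYAAYAYAA  (6 'A')
Step 5: XAAXAAAXAAXAAA  (10 'A')
Step 6: YAYAAYAYAAAYAYAAYAYAAA  (14 'A')
Step 7: XAAXAAAXAAXAAAAXAAXAAAXAAXAAAA  (22 'A')


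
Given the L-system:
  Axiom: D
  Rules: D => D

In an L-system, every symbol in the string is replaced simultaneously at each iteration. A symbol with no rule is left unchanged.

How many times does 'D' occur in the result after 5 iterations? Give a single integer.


Answer: 1

Derivation:
Step 0: D  (1 'D')
Step 1: D  (1 'D')
Step 2: D  (1 'D')
Step 3: D  (1 'D')
Step 4: D  (1 'D')
Step 5: D  (1 'D')


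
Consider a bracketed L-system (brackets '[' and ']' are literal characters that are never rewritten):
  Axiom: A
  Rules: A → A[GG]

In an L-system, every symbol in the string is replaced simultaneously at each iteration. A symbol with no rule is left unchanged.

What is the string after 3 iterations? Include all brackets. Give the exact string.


Step 0: A
Step 1: A[GG]
Step 2: A[GG][GG]
Step 3: A[GG][GG][GG]

Answer: A[GG][GG][GG]


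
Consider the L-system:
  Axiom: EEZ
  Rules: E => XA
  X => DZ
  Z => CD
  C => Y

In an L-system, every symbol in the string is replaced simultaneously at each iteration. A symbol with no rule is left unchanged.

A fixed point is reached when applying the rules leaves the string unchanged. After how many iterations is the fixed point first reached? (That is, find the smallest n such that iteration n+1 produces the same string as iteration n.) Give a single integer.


Answer: 4

Derivation:
Step 0: EEZ
Step 1: XAXACD
Step 2: DZADZAYD
Step 3: DCDADCDAYD
Step 4: DYDADYDAYD
Step 5: DYDADYDAYD  (unchanged — fixed point at step 4)


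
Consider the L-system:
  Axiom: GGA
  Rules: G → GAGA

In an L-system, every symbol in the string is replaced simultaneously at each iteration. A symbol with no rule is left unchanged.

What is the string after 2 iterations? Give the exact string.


Answer: GAGAAGAGAAGAGAAGAGAAA

Derivation:
Step 0: GGA
Step 1: GAGAGAGAA
Step 2: GAGAAGAGAAGAGAAGAGAAA


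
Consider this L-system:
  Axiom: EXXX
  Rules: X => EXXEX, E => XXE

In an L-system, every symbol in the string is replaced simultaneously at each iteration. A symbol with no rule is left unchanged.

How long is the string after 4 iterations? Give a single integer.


Answer: 1364

Derivation:
Step 0: length = 4
Step 1: length = 18
Step 2: length = 76
Step 3: length = 322
Step 4: length = 1364


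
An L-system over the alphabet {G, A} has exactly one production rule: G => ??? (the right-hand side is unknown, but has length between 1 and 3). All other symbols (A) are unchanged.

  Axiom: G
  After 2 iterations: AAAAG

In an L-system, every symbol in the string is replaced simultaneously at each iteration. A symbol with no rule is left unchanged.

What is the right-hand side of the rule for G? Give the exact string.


Answer: AAG

Derivation:
Trying G => AAG:
  Step 0: G
  Step 1: AAG
  Step 2: AAAAG
Matches the given result.


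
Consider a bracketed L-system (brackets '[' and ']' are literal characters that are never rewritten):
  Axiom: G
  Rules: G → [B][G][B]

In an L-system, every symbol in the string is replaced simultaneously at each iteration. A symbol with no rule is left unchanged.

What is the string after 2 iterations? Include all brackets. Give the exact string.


Answer: [B][[B][G][B]][B]

Derivation:
Step 0: G
Step 1: [B][G][B]
Step 2: [B][[B][G][B]][B]


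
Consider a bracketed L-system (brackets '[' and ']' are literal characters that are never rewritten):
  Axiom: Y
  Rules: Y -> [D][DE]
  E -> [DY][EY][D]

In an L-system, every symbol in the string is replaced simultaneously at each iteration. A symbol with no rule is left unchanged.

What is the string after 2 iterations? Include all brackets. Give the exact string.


Step 0: Y
Step 1: [D][DE]
Step 2: [D][D[DY][EY][D]]

Answer: [D][D[DY][EY][D]]


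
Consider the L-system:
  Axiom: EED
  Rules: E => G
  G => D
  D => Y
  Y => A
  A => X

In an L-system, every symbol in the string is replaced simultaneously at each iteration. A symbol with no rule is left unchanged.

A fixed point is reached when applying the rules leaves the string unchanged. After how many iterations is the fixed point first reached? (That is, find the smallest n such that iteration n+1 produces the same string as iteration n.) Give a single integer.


Step 0: EED
Step 1: GGY
Step 2: DDA
Step 3: YYX
Step 4: AAX
Step 5: XXX
Step 6: XXX  (unchanged — fixed point at step 5)

Answer: 5


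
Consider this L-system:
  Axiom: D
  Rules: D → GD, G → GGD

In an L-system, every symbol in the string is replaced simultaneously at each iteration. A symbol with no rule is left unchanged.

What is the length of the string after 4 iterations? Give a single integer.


Step 0: length = 1
Step 1: length = 2
Step 2: length = 5
Step 3: length = 13
Step 4: length = 34

Answer: 34


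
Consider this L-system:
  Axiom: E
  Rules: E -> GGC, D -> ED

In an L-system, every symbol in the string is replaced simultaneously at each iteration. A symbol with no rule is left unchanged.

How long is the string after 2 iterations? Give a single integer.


Step 0: length = 1
Step 1: length = 3
Step 2: length = 3

Answer: 3


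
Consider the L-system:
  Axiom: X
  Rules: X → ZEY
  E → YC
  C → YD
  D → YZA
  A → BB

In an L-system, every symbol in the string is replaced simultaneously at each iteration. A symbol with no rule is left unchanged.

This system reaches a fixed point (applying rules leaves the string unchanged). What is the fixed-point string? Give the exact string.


Answer: ZYYYZBBY

Derivation:
Step 0: X
Step 1: ZEY
Step 2: ZYCY
Step 3: ZYYDY
Step 4: ZYYYZAY
Step 5: ZYYYZBBY
Step 6: ZYYYZBBY  (unchanged — fixed point at step 5)


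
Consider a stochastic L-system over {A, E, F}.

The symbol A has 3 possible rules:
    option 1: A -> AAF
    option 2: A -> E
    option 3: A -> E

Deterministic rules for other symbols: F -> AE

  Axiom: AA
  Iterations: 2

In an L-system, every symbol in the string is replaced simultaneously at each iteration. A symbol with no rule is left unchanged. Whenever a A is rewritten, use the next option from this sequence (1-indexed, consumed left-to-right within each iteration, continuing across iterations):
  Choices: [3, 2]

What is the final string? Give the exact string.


Step 0: AA
Step 1: EE  (used choices [3, 2])
Step 2: EE  (used choices [])

Answer: EE


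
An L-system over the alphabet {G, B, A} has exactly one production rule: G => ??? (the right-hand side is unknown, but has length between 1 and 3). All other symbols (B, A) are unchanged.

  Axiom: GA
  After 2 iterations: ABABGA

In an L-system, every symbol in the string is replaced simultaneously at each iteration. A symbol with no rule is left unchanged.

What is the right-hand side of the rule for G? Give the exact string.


Answer: ABG

Derivation:
Trying G => ABG:
  Step 0: GA
  Step 1: ABGA
  Step 2: ABABGA
Matches the given result.


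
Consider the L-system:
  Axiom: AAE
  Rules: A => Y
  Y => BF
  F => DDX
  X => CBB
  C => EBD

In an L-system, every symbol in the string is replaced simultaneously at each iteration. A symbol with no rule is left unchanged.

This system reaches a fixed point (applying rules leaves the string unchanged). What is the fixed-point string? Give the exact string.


Step 0: AAE
Step 1: YYE
Step 2: BFBFE
Step 3: BDDXBDDXE
Step 4: BDDCBBBDDCBBE
Step 5: BDDEBDBBBDDEBDBBE
Step 6: BDDEBDBBBDDEBDBBE  (unchanged — fixed point at step 5)

Answer: BDDEBDBBBDDEBDBBE


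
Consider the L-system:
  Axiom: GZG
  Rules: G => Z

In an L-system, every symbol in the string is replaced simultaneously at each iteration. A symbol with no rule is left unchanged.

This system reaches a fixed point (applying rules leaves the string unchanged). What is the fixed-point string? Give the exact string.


Step 0: GZG
Step 1: ZZZ
Step 2: ZZZ  (unchanged — fixed point at step 1)

Answer: ZZZ


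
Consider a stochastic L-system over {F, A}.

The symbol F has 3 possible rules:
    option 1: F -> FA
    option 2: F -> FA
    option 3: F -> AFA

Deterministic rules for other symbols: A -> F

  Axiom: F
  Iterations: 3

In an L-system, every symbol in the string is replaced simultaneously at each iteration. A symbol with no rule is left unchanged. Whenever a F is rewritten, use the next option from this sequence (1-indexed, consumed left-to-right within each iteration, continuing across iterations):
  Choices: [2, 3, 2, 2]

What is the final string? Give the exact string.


Answer: FFAFFA

Derivation:
Step 0: F
Step 1: FA  (used choices [2])
Step 2: AFAF  (used choices [3])
Step 3: FFAFFA  (used choices [2, 2])


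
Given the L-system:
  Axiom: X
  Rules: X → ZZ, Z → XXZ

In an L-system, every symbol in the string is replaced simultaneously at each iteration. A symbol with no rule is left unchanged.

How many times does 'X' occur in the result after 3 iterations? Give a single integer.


Answer: 4

Derivation:
Step 0: X  (1 'X')
Step 1: ZZ  (0 'X')
Step 2: XXZXXZ  (4 'X')
Step 3: ZZZZXXZZZZZXXZ  (4 'X')


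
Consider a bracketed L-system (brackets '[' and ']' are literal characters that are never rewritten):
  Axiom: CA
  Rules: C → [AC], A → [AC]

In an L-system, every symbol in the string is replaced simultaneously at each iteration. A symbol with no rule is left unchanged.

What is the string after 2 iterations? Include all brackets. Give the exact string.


Answer: [[AC][AC]][[AC][AC]]

Derivation:
Step 0: CA
Step 1: [AC][AC]
Step 2: [[AC][AC]][[AC][AC]]


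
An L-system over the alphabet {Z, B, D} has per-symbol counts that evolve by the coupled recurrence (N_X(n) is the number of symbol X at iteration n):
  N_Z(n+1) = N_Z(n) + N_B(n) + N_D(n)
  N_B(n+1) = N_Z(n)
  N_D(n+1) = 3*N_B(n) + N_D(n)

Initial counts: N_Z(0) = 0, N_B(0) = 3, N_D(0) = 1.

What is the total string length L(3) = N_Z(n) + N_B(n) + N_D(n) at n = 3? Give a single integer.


Answer: 64

Derivation:
Step 0: N_Z=0, N_B=3, N_D=1, L=4
Step 1: N_Z=4, N_B=0, N_D=10, L=14
Step 2: N_Z=14, N_B=4, N_D=10, L=28
Step 3: N_Z=28, N_B=14, N_D=22, L=64


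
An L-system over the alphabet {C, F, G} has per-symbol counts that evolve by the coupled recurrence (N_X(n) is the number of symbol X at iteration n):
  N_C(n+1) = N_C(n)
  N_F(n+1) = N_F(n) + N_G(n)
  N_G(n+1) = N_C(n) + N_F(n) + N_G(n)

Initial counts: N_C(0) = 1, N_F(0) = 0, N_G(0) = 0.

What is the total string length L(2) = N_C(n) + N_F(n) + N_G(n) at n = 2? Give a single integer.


Answer: 4

Derivation:
Step 0: N_C=1, N_F=0, N_G=0, L=1
Step 1: N_C=1, N_F=0, N_G=1, L=2
Step 2: N_C=1, N_F=1, N_G=2, L=4


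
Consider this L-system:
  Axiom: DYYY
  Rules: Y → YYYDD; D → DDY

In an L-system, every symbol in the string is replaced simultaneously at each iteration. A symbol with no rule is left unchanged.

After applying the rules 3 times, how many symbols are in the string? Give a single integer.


Step 0: length = 4
Step 1: length = 18
Step 2: length = 74
Step 3: length = 298

Answer: 298


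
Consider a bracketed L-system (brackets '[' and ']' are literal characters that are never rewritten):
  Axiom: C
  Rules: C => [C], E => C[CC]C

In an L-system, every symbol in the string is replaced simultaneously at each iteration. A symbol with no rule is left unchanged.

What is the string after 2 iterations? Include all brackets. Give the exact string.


Answer: [[C]]

Derivation:
Step 0: C
Step 1: [C]
Step 2: [[C]]


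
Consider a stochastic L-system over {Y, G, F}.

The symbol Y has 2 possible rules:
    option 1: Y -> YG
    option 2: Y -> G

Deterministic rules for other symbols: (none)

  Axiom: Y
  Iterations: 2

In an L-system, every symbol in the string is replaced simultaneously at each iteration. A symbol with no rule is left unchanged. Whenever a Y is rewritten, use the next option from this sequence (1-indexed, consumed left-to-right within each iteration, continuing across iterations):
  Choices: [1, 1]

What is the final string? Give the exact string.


Step 0: Y
Step 1: YG  (used choices [1])
Step 2: YGG  (used choices [1])

Answer: YGG


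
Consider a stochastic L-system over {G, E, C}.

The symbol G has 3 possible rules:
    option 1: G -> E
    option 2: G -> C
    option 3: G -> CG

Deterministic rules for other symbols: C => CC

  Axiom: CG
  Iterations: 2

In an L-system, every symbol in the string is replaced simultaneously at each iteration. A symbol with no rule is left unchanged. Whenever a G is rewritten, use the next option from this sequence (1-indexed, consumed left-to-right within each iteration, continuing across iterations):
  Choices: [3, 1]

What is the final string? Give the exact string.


Answer: CCCCCCE

Derivation:
Step 0: CG
Step 1: CCCG  (used choices [3])
Step 2: CCCCCCE  (used choices [1])


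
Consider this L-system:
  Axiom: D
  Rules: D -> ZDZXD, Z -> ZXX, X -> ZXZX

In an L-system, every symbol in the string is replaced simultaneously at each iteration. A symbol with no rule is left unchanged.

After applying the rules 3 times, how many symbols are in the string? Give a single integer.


Step 0: length = 1
Step 1: length = 5
Step 2: length = 20
Step 3: length = 76

Answer: 76


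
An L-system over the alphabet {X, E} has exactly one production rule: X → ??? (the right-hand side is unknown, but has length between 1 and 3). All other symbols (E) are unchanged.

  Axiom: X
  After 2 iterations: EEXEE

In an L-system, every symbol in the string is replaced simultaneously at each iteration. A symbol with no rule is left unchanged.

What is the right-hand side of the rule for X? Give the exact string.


Answer: EXE

Derivation:
Trying X → EXE:
  Step 0: X
  Step 1: EXE
  Step 2: EEXEE
Matches the given result.
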